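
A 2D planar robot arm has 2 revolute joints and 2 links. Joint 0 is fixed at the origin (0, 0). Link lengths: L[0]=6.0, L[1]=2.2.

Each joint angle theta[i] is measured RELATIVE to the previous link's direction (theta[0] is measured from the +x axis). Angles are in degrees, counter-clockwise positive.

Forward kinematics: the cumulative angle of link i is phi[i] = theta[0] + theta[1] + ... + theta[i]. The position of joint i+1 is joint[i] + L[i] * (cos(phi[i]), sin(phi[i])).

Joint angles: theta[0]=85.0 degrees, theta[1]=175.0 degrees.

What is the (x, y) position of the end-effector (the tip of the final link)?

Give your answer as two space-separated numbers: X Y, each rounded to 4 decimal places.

Answer: 0.1409 3.8106

Derivation:
joint[0] = (0.0000, 0.0000)  (base)
link 0: phi[0] = 85 = 85 deg
  cos(85 deg) = 0.0872, sin(85 deg) = 0.9962
  joint[1] = (0.0000, 0.0000) + 6 * (0.0872, 0.9962) = (0.0000 + 0.5229, 0.0000 + 5.9772) = (0.5229, 5.9772)
link 1: phi[1] = 85 + 175 = 260 deg
  cos(260 deg) = -0.1736, sin(260 deg) = -0.9848
  joint[2] = (0.5229, 5.9772) + 2.2 * (-0.1736, -0.9848) = (0.5229 + -0.3820, 5.9772 + -2.1666) = (0.1409, 3.8106)
End effector: (0.1409, 3.8106)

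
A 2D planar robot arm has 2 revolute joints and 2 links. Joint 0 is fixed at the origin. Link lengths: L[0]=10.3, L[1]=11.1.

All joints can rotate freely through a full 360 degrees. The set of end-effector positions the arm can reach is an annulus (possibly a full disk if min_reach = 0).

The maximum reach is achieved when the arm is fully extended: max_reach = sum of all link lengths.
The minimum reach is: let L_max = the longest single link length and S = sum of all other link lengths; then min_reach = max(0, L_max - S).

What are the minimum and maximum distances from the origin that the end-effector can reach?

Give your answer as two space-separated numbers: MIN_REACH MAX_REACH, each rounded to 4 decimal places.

Answer: 0.8000 21.4000

Derivation:
Link lengths: [10.3, 11.1]
max_reach = 10.3 + 11.1 = 21.4
L_max = max([10.3, 11.1]) = 11.1
S (sum of others) = 21.4 - 11.1 = 10.3
min_reach = max(0, 11.1 - 10.3) = max(0, 0.8) = 0.8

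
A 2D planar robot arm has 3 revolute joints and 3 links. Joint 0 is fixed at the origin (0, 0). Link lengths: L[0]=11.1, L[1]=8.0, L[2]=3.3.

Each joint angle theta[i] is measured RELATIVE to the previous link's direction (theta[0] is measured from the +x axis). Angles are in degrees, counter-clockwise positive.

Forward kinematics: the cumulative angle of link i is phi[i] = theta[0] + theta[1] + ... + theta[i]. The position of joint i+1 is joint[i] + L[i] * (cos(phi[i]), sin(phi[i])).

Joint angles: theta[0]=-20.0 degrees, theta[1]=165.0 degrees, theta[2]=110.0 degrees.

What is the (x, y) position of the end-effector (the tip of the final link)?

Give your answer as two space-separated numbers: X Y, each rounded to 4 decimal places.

Answer: 3.0233 -2.3954

Derivation:
joint[0] = (0.0000, 0.0000)  (base)
link 0: phi[0] = -20 = -20 deg
  cos(-20 deg) = 0.9397, sin(-20 deg) = -0.3420
  joint[1] = (0.0000, 0.0000) + 11.1 * (0.9397, -0.3420) = (0.0000 + 10.4306, 0.0000 + -3.7964) = (10.4306, -3.7964)
link 1: phi[1] = -20 + 165 = 145 deg
  cos(145 deg) = -0.8192, sin(145 deg) = 0.5736
  joint[2] = (10.4306, -3.7964) + 8 * (-0.8192, 0.5736) = (10.4306 + -6.5532, -3.7964 + 4.5886) = (3.8774, 0.7922)
link 2: phi[2] = -20 + 165 + 110 = 255 deg
  cos(255 deg) = -0.2588, sin(255 deg) = -0.9659
  joint[3] = (3.8774, 0.7922) + 3.3 * (-0.2588, -0.9659) = (3.8774 + -0.8541, 0.7922 + -3.1876) = (3.0233, -2.3954)
End effector: (3.0233, -2.3954)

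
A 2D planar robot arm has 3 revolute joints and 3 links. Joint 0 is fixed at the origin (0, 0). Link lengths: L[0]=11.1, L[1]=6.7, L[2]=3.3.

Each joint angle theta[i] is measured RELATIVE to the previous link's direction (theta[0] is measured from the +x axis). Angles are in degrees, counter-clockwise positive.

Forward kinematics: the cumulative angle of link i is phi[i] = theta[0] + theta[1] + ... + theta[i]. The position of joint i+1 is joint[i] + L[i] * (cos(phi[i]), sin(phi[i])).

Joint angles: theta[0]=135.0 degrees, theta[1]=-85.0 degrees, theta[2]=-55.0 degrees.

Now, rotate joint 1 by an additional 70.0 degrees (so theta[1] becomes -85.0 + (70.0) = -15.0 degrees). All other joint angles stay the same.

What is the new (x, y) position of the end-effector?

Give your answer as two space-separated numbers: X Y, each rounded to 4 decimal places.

Answer: -9.8042 16.6421

Derivation:
joint[0] = (0.0000, 0.0000)  (base)
link 0: phi[0] = 135 = 135 deg
  cos(135 deg) = -0.7071, sin(135 deg) = 0.7071
  joint[1] = (0.0000, 0.0000) + 11.1 * (-0.7071, 0.7071) = (0.0000 + -7.8489, 0.0000 + 7.8489) = (-7.8489, 7.8489)
link 1: phi[1] = 135 + -15 = 120 deg
  cos(120 deg) = -0.5000, sin(120 deg) = 0.8660
  joint[2] = (-7.8489, 7.8489) + 6.7 * (-0.5000, 0.8660) = (-7.8489 + -3.3500, 7.8489 + 5.8024) = (-11.1989, 13.6513)
link 2: phi[2] = 135 + -15 + -55 = 65 deg
  cos(65 deg) = 0.4226, sin(65 deg) = 0.9063
  joint[3] = (-11.1989, 13.6513) + 3.3 * (0.4226, 0.9063) = (-11.1989 + 1.3946, 13.6513 + 2.9908) = (-9.8042, 16.6421)
End effector: (-9.8042, 16.6421)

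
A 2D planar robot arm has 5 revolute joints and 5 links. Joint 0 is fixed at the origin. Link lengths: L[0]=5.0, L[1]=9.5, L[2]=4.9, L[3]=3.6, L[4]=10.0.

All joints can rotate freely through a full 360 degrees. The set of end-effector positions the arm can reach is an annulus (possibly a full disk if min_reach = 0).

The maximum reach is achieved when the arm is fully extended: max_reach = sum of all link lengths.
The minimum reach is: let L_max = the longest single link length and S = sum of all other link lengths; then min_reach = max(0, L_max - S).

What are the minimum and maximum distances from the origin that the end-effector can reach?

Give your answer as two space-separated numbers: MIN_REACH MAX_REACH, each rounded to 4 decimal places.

Answer: 0.0000 33.0000

Derivation:
Link lengths: [5.0, 9.5, 4.9, 3.6, 10.0]
max_reach = 5 + 9.5 + 4.9 + 3.6 + 10 = 33
L_max = max([5.0, 9.5, 4.9, 3.6, 10.0]) = 10
S (sum of others) = 33 - 10 = 23
min_reach = max(0, 10 - 23) = max(0, -13) = 0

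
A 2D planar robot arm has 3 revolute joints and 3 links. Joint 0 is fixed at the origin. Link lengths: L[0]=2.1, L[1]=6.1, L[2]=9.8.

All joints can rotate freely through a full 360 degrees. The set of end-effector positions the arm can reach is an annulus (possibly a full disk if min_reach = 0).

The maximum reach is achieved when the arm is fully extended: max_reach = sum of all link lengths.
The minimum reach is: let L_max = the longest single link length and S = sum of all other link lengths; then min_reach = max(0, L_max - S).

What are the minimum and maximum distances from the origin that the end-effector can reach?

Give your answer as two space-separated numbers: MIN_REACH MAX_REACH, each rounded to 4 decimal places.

Answer: 1.6000 18.0000

Derivation:
Link lengths: [2.1, 6.1, 9.8]
max_reach = 2.1 + 6.1 + 9.8 = 18
L_max = max([2.1, 6.1, 9.8]) = 9.8
S (sum of others) = 18 - 9.8 = 8.2
min_reach = max(0, 9.8 - 8.2) = max(0, 1.6) = 1.6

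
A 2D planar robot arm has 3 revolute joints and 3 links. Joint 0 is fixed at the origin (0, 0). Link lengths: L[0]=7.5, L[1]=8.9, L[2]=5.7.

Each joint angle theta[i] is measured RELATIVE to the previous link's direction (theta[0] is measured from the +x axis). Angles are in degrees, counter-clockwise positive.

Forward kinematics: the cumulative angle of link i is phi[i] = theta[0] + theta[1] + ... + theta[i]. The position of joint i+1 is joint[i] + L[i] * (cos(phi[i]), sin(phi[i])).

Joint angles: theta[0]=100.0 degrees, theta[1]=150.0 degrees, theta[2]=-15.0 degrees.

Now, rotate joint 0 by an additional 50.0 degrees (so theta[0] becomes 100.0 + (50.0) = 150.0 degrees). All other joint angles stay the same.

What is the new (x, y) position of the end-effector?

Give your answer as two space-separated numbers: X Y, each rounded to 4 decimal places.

joint[0] = (0.0000, 0.0000)  (base)
link 0: phi[0] = 150 = 150 deg
  cos(150 deg) = -0.8660, sin(150 deg) = 0.5000
  joint[1] = (0.0000, 0.0000) + 7.5 * (-0.8660, 0.5000) = (0.0000 + -6.4952, 0.0000 + 3.7500) = (-6.4952, 3.7500)
link 1: phi[1] = 150 + 150 = 300 deg
  cos(300 deg) = 0.5000, sin(300 deg) = -0.8660
  joint[2] = (-6.4952, 3.7500) + 8.9 * (0.5000, -0.8660) = (-6.4952 + 4.4500, 3.7500 + -7.7076) = (-2.0452, -3.9576)
link 2: phi[2] = 150 + 150 + -15 = 285 deg
  cos(285 deg) = 0.2588, sin(285 deg) = -0.9659
  joint[3] = (-2.0452, -3.9576) + 5.7 * (0.2588, -0.9659) = (-2.0452 + 1.4753, -3.9576 + -5.5058) = (-0.5699, -9.4634)
End effector: (-0.5699, -9.4634)

Answer: -0.5699 -9.4634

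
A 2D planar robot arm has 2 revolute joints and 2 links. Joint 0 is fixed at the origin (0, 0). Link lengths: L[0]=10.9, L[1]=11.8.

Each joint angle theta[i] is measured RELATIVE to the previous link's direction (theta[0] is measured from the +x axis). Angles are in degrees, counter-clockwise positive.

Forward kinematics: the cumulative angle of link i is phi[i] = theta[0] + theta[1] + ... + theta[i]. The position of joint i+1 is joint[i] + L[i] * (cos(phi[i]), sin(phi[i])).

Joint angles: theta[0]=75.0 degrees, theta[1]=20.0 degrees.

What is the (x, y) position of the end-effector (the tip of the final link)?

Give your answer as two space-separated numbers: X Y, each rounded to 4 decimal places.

Answer: 1.7927 22.2837

Derivation:
joint[0] = (0.0000, 0.0000)  (base)
link 0: phi[0] = 75 = 75 deg
  cos(75 deg) = 0.2588, sin(75 deg) = 0.9659
  joint[1] = (0.0000, 0.0000) + 10.9 * (0.2588, 0.9659) = (0.0000 + 2.8211, 0.0000 + 10.5286) = (2.8211, 10.5286)
link 1: phi[1] = 75 + 20 = 95 deg
  cos(95 deg) = -0.0872, sin(95 deg) = 0.9962
  joint[2] = (2.8211, 10.5286) + 11.8 * (-0.0872, 0.9962) = (2.8211 + -1.0284, 10.5286 + 11.7551) = (1.7927, 22.2837)
End effector: (1.7927, 22.2837)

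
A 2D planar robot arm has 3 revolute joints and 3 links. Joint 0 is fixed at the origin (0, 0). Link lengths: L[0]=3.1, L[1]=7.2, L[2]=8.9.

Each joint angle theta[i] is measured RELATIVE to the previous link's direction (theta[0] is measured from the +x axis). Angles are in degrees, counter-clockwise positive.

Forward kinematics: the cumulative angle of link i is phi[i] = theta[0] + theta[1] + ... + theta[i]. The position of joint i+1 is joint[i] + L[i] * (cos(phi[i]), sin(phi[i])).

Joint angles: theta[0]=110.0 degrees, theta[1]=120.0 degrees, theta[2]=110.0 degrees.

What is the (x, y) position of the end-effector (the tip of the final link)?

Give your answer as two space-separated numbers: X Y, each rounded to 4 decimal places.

joint[0] = (0.0000, 0.0000)  (base)
link 0: phi[0] = 110 = 110 deg
  cos(110 deg) = -0.3420, sin(110 deg) = 0.9397
  joint[1] = (0.0000, 0.0000) + 3.1 * (-0.3420, 0.9397) = (0.0000 + -1.0603, 0.0000 + 2.9130) = (-1.0603, 2.9130)
link 1: phi[1] = 110 + 120 = 230 deg
  cos(230 deg) = -0.6428, sin(230 deg) = -0.7660
  joint[2] = (-1.0603, 2.9130) + 7.2 * (-0.6428, -0.7660) = (-1.0603 + -4.6281, 2.9130 + -5.5155) = (-5.6883, -2.6025)
link 2: phi[2] = 110 + 120 + 110 = 340 deg
  cos(340 deg) = 0.9397, sin(340 deg) = -0.3420
  joint[3] = (-5.6883, -2.6025) + 8.9 * (0.9397, -0.3420) = (-5.6883 + 8.3633, -2.6025 + -3.0440) = (2.6749, -5.6465)
End effector: (2.6749, -5.6465)

Answer: 2.6749 -5.6465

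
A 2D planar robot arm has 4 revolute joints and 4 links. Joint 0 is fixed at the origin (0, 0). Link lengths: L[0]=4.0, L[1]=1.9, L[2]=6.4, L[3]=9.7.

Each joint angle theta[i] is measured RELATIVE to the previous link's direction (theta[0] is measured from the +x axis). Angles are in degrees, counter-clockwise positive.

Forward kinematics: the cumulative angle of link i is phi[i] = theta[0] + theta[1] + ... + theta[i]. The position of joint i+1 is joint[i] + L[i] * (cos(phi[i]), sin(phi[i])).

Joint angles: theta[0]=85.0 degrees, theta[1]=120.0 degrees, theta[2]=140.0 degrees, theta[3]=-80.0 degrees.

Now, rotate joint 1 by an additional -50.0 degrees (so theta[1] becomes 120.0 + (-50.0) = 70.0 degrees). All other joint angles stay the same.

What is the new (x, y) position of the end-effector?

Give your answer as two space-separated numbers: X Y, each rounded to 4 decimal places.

joint[0] = (0.0000, 0.0000)  (base)
link 0: phi[0] = 85 = 85 deg
  cos(85 deg) = 0.0872, sin(85 deg) = 0.9962
  joint[1] = (0.0000, 0.0000) + 4 * (0.0872, 0.9962) = (0.0000 + 0.3486, 0.0000 + 3.9848) = (0.3486, 3.9848)
link 1: phi[1] = 85 + 70 = 155 deg
  cos(155 deg) = -0.9063, sin(155 deg) = 0.4226
  joint[2] = (0.3486, 3.9848) + 1.9 * (-0.9063, 0.4226) = (0.3486 + -1.7220, 3.9848 + 0.8030) = (-1.3734, 4.7878)
link 2: phi[2] = 85 + 70 + 140 = 295 deg
  cos(295 deg) = 0.4226, sin(295 deg) = -0.9063
  joint[3] = (-1.3734, 4.7878) + 6.4 * (0.4226, -0.9063) = (-1.3734 + 2.7048, 4.7878 + -5.8004) = (1.3314, -1.0126)
link 3: phi[3] = 85 + 70 + 140 + -80 = 215 deg
  cos(215 deg) = -0.8192, sin(215 deg) = -0.5736
  joint[4] = (1.3314, -1.0126) + 9.7 * (-0.8192, -0.5736) = (1.3314 + -7.9458, -1.0126 + -5.5637) = (-6.6144, -6.5763)
End effector: (-6.6144, -6.5763)

Answer: -6.6144 -6.5763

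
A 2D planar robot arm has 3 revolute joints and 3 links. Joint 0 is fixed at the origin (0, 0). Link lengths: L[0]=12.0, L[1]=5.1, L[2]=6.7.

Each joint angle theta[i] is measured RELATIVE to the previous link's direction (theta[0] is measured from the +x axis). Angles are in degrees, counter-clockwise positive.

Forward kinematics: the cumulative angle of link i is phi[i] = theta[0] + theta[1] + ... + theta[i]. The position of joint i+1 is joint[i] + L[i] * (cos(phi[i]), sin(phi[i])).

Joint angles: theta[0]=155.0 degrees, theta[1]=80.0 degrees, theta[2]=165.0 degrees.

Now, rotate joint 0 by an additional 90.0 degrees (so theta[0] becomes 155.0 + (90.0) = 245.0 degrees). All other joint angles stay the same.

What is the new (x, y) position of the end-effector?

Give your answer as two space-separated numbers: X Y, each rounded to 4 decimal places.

joint[0] = (0.0000, 0.0000)  (base)
link 0: phi[0] = 245 = 245 deg
  cos(245 deg) = -0.4226, sin(245 deg) = -0.9063
  joint[1] = (0.0000, 0.0000) + 12 * (-0.4226, -0.9063) = (0.0000 + -5.0714, 0.0000 + -10.8757) = (-5.0714, -10.8757)
link 1: phi[1] = 245 + 80 = 325 deg
  cos(325 deg) = 0.8192, sin(325 deg) = -0.5736
  joint[2] = (-5.0714, -10.8757) + 5.1 * (0.8192, -0.5736) = (-5.0714 + 4.1777, -10.8757 + -2.9252) = (-0.8937, -13.8009)
link 2: phi[2] = 245 + 80 + 165 = 490 deg
  cos(490 deg) = -0.6428, sin(490 deg) = 0.7660
  joint[3] = (-0.8937, -13.8009) + 6.7 * (-0.6428, 0.7660) = (-0.8937 + -4.3067, -13.8009 + 5.1325) = (-5.2004, -8.6684)
End effector: (-5.2004, -8.6684)

Answer: -5.2004 -8.6684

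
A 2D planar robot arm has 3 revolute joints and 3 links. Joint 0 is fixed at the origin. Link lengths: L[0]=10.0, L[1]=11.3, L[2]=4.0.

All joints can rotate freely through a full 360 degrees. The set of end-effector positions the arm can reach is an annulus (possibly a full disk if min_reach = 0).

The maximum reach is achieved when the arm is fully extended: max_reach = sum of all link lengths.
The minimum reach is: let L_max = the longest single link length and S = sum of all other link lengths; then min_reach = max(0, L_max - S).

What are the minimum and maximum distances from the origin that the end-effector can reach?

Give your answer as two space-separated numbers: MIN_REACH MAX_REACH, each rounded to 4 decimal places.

Link lengths: [10.0, 11.3, 4.0]
max_reach = 10 + 11.3 + 4 = 25.3
L_max = max([10.0, 11.3, 4.0]) = 11.3
S (sum of others) = 25.3 - 11.3 = 14
min_reach = max(0, 11.3 - 14) = max(0, -2.7) = 0

Answer: 0.0000 25.3000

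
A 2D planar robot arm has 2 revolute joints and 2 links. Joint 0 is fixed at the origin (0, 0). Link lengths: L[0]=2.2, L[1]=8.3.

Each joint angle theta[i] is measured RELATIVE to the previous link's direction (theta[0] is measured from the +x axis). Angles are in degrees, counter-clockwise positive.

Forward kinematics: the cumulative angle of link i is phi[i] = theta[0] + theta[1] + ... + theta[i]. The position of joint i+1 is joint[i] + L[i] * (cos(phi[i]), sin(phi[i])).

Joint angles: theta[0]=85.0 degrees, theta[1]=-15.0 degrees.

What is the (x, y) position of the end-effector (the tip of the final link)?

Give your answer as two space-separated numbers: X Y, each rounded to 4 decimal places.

joint[0] = (0.0000, 0.0000)  (base)
link 0: phi[0] = 85 = 85 deg
  cos(85 deg) = 0.0872, sin(85 deg) = 0.9962
  joint[1] = (0.0000, 0.0000) + 2.2 * (0.0872, 0.9962) = (0.0000 + 0.1917, 0.0000 + 2.1916) = (0.1917, 2.1916)
link 1: phi[1] = 85 + -15 = 70 deg
  cos(70 deg) = 0.3420, sin(70 deg) = 0.9397
  joint[2] = (0.1917, 2.1916) + 8.3 * (0.3420, 0.9397) = (0.1917 + 2.8388, 2.1916 + 7.7994) = (3.0305, 9.9911)
End effector: (3.0305, 9.9911)

Answer: 3.0305 9.9911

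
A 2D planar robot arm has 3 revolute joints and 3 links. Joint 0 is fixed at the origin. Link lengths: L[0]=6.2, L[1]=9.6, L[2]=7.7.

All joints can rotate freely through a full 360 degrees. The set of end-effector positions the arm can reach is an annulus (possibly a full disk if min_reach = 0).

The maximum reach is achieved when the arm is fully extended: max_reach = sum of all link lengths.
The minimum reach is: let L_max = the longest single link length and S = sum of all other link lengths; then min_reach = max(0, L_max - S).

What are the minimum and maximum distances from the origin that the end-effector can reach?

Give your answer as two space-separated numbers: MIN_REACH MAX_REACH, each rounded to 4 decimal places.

Link lengths: [6.2, 9.6, 7.7]
max_reach = 6.2 + 9.6 + 7.7 = 23.5
L_max = max([6.2, 9.6, 7.7]) = 9.6
S (sum of others) = 23.5 - 9.6 = 13.9
min_reach = max(0, 9.6 - 13.9) = max(0, -4.3) = 0

Answer: 0.0000 23.5000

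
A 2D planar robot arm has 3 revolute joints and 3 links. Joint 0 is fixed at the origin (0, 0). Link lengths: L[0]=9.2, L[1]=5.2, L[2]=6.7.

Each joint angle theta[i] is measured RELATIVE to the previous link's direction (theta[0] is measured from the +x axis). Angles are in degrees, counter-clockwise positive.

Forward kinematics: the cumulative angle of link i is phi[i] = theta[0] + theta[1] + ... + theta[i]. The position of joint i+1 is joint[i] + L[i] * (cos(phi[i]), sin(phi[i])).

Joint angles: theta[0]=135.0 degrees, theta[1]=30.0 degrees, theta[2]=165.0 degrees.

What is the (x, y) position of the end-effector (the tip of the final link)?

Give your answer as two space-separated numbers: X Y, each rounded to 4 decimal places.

joint[0] = (0.0000, 0.0000)  (base)
link 0: phi[0] = 135 = 135 deg
  cos(135 deg) = -0.7071, sin(135 deg) = 0.7071
  joint[1] = (0.0000, 0.0000) + 9.2 * (-0.7071, 0.7071) = (0.0000 + -6.5054, 0.0000 + 6.5054) = (-6.5054, 6.5054)
link 1: phi[1] = 135 + 30 = 165 deg
  cos(165 deg) = -0.9659, sin(165 deg) = 0.2588
  joint[2] = (-6.5054, 6.5054) + 5.2 * (-0.9659, 0.2588) = (-6.5054 + -5.0228, 6.5054 + 1.3459) = (-11.5282, 7.8512)
link 2: phi[2] = 135 + 30 + 165 = 330 deg
  cos(330 deg) = 0.8660, sin(330 deg) = -0.5000
  joint[3] = (-11.5282, 7.8512) + 6.7 * (0.8660, -0.5000) = (-11.5282 + 5.8024, 7.8512 + -3.3500) = (-5.7258, 4.5012)
End effector: (-5.7258, 4.5012)

Answer: -5.7258 4.5012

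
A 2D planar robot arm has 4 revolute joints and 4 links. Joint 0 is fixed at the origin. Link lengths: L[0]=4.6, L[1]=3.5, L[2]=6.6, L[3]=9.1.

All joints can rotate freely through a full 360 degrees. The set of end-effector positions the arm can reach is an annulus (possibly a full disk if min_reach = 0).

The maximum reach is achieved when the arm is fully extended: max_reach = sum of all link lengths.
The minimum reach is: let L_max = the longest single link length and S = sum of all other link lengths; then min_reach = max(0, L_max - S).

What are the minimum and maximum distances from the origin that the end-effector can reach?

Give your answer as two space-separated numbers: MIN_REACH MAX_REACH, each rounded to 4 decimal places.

Link lengths: [4.6, 3.5, 6.6, 9.1]
max_reach = 4.6 + 3.5 + 6.6 + 9.1 = 23.8
L_max = max([4.6, 3.5, 6.6, 9.1]) = 9.1
S (sum of others) = 23.8 - 9.1 = 14.7
min_reach = max(0, 9.1 - 14.7) = max(0, -5.6) = 0

Answer: 0.0000 23.8000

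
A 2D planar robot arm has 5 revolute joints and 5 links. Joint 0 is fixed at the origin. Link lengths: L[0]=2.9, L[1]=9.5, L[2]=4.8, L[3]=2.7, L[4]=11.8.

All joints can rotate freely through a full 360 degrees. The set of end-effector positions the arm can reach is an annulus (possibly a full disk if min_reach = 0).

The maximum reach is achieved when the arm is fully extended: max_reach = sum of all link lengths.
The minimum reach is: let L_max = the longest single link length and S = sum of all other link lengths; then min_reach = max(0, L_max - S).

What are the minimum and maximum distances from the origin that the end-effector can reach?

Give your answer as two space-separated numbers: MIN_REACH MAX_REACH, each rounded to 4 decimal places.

Answer: 0.0000 31.7000

Derivation:
Link lengths: [2.9, 9.5, 4.8, 2.7, 11.8]
max_reach = 2.9 + 9.5 + 4.8 + 2.7 + 11.8 = 31.7
L_max = max([2.9, 9.5, 4.8, 2.7, 11.8]) = 11.8
S (sum of others) = 31.7 - 11.8 = 19.9
min_reach = max(0, 11.8 - 19.9) = max(0, -8.1) = 0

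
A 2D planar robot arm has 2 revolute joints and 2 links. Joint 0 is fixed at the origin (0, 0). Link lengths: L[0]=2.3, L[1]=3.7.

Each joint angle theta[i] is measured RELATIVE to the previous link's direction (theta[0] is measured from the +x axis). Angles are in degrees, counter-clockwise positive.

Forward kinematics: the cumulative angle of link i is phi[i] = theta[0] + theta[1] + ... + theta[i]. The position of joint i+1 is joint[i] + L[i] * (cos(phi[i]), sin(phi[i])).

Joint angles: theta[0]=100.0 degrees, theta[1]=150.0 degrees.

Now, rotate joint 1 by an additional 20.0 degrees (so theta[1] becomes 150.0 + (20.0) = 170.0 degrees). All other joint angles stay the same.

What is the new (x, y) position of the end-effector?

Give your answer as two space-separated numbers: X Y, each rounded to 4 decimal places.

joint[0] = (0.0000, 0.0000)  (base)
link 0: phi[0] = 100 = 100 deg
  cos(100 deg) = -0.1736, sin(100 deg) = 0.9848
  joint[1] = (0.0000, 0.0000) + 2.3 * (-0.1736, 0.9848) = (0.0000 + -0.3994, 0.0000 + 2.2651) = (-0.3994, 2.2651)
link 1: phi[1] = 100 + 170 = 270 deg
  cos(270 deg) = -0.0000, sin(270 deg) = -1.0000
  joint[2] = (-0.3994, 2.2651) + 3.7 * (-0.0000, -1.0000) = (-0.3994 + -0.0000, 2.2651 + -3.7000) = (-0.3994, -1.4349)
End effector: (-0.3994, -1.4349)

Answer: -0.3994 -1.4349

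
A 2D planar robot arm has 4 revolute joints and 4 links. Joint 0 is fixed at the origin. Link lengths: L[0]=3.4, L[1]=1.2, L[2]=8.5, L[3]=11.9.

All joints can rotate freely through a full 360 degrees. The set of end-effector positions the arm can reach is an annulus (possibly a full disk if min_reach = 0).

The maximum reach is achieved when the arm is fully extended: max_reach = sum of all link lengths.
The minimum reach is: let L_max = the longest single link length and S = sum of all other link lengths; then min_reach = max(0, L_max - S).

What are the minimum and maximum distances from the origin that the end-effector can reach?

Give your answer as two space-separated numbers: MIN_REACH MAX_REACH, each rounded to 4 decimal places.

Answer: 0.0000 25.0000

Derivation:
Link lengths: [3.4, 1.2, 8.5, 11.9]
max_reach = 3.4 + 1.2 + 8.5 + 11.9 = 25
L_max = max([3.4, 1.2, 8.5, 11.9]) = 11.9
S (sum of others) = 25 - 11.9 = 13.1
min_reach = max(0, 11.9 - 13.1) = max(0, -1.2) = 0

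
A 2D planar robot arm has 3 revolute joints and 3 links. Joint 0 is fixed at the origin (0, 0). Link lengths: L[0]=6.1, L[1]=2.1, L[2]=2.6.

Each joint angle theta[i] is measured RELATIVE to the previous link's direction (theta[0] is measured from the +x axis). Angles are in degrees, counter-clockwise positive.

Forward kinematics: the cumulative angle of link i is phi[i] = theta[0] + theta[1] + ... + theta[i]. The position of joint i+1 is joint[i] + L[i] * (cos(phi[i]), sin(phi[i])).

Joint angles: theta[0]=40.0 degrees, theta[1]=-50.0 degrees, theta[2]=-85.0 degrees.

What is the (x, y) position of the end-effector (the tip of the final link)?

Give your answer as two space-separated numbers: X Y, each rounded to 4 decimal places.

joint[0] = (0.0000, 0.0000)  (base)
link 0: phi[0] = 40 = 40 deg
  cos(40 deg) = 0.7660, sin(40 deg) = 0.6428
  joint[1] = (0.0000, 0.0000) + 6.1 * (0.7660, 0.6428) = (0.0000 + 4.6729, 0.0000 + 3.9210) = (4.6729, 3.9210)
link 1: phi[1] = 40 + -50 = -10 deg
  cos(-10 deg) = 0.9848, sin(-10 deg) = -0.1736
  joint[2] = (4.6729, 3.9210) + 2.1 * (0.9848, -0.1736) = (4.6729 + 2.0681, 3.9210 + -0.3647) = (6.7410, 3.5563)
link 2: phi[2] = 40 + -50 + -85 = -95 deg
  cos(-95 deg) = -0.0872, sin(-95 deg) = -0.9962
  joint[3] = (6.7410, 3.5563) + 2.6 * (-0.0872, -0.9962) = (6.7410 + -0.2266, 3.5563 + -2.5901) = (6.5144, 0.9662)
End effector: (6.5144, 0.9662)

Answer: 6.5144 0.9662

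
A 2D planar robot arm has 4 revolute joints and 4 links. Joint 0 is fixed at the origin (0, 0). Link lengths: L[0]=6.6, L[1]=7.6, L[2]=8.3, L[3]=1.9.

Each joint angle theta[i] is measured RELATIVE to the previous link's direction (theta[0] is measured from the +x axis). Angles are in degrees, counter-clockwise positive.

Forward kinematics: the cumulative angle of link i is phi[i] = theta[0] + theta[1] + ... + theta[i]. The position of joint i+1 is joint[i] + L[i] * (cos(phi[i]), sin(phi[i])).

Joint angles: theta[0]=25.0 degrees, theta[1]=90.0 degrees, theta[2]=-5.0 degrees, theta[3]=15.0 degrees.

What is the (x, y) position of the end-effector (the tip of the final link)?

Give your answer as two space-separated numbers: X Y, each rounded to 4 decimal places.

joint[0] = (0.0000, 0.0000)  (base)
link 0: phi[0] = 25 = 25 deg
  cos(25 deg) = 0.9063, sin(25 deg) = 0.4226
  joint[1] = (0.0000, 0.0000) + 6.6 * (0.9063, 0.4226) = (0.0000 + 5.9816, 0.0000 + 2.7893) = (5.9816, 2.7893)
link 1: phi[1] = 25 + 90 = 115 deg
  cos(115 deg) = -0.4226, sin(115 deg) = 0.9063
  joint[2] = (5.9816, 2.7893) + 7.6 * (-0.4226, 0.9063) = (5.9816 + -3.2119, 2.7893 + 6.8879) = (2.7697, 9.6772)
link 2: phi[2] = 25 + 90 + -5 = 110 deg
  cos(110 deg) = -0.3420, sin(110 deg) = 0.9397
  joint[3] = (2.7697, 9.6772) + 8.3 * (-0.3420, 0.9397) = (2.7697 + -2.8388, 9.6772 + 7.7994) = (-0.0690, 17.4767)
link 3: phi[3] = 25 + 90 + -5 + 15 = 125 deg
  cos(125 deg) = -0.5736, sin(125 deg) = 0.8192
  joint[4] = (-0.0690, 17.4767) + 1.9 * (-0.5736, 0.8192) = (-0.0690 + -1.0898, 17.4767 + 1.5564) = (-1.1588, 19.0331)
End effector: (-1.1588, 19.0331)

Answer: -1.1588 19.0331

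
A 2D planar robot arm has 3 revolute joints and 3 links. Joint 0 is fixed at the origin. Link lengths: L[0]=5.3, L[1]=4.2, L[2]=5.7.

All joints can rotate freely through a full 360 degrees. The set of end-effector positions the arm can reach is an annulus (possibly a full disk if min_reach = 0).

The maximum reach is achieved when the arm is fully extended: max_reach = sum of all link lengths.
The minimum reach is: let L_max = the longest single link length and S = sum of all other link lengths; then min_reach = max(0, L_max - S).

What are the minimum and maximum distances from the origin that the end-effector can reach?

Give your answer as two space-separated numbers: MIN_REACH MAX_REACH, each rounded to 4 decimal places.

Link lengths: [5.3, 4.2, 5.7]
max_reach = 5.3 + 4.2 + 5.7 = 15.2
L_max = max([5.3, 4.2, 5.7]) = 5.7
S (sum of others) = 15.2 - 5.7 = 9.5
min_reach = max(0, 5.7 - 9.5) = max(0, -3.8) = 0

Answer: 0.0000 15.2000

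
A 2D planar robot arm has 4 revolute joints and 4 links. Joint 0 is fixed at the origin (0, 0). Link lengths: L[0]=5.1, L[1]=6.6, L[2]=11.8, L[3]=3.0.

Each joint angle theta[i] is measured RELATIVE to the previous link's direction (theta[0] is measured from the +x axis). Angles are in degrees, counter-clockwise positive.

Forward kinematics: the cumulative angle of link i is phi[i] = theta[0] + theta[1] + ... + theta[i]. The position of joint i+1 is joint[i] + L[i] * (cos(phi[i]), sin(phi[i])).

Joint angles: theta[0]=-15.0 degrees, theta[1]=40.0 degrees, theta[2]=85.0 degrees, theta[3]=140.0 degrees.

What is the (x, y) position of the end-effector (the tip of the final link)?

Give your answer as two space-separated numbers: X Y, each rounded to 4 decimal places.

Answer: 5.8460 9.7386

Derivation:
joint[0] = (0.0000, 0.0000)  (base)
link 0: phi[0] = -15 = -15 deg
  cos(-15 deg) = 0.9659, sin(-15 deg) = -0.2588
  joint[1] = (0.0000, 0.0000) + 5.1 * (0.9659, -0.2588) = (0.0000 + 4.9262, 0.0000 + -1.3200) = (4.9262, -1.3200)
link 1: phi[1] = -15 + 40 = 25 deg
  cos(25 deg) = 0.9063, sin(25 deg) = 0.4226
  joint[2] = (4.9262, -1.3200) + 6.6 * (0.9063, 0.4226) = (4.9262 + 5.9816, -1.3200 + 2.7893) = (10.9079, 1.4693)
link 2: phi[2] = -15 + 40 + 85 = 110 deg
  cos(110 deg) = -0.3420, sin(110 deg) = 0.9397
  joint[3] = (10.9079, 1.4693) + 11.8 * (-0.3420, 0.9397) = (10.9079 + -4.0358, 1.4693 + 11.0884) = (6.8720, 12.5577)
link 3: phi[3] = -15 + 40 + 85 + 140 = 250 deg
  cos(250 deg) = -0.3420, sin(250 deg) = -0.9397
  joint[4] = (6.8720, 12.5577) + 3 * (-0.3420, -0.9397) = (6.8720 + -1.0261, 12.5577 + -2.8191) = (5.8460, 9.7386)
End effector: (5.8460, 9.7386)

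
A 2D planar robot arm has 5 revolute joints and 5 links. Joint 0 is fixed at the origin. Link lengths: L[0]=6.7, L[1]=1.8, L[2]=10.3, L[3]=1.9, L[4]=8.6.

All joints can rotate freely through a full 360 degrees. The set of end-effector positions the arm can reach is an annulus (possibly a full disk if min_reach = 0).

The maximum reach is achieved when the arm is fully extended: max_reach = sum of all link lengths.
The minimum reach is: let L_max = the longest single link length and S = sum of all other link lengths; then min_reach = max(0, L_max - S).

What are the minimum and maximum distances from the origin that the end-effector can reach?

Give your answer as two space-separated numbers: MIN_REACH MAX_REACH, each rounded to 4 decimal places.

Answer: 0.0000 29.3000

Derivation:
Link lengths: [6.7, 1.8, 10.3, 1.9, 8.6]
max_reach = 6.7 + 1.8 + 10.3 + 1.9 + 8.6 = 29.3
L_max = max([6.7, 1.8, 10.3, 1.9, 8.6]) = 10.3
S (sum of others) = 29.3 - 10.3 = 19
min_reach = max(0, 10.3 - 19) = max(0, -8.7) = 0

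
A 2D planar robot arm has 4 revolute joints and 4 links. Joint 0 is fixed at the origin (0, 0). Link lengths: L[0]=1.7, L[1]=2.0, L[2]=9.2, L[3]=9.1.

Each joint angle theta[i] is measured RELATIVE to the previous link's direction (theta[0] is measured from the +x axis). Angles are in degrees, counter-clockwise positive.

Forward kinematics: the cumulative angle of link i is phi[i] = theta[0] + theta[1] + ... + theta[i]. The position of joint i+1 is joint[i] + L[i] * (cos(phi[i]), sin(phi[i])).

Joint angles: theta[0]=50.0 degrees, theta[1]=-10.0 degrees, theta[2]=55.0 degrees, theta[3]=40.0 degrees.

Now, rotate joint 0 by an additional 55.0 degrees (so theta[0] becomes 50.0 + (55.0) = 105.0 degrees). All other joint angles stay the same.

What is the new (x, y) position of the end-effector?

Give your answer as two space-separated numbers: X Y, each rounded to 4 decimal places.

Answer: -17.5435 6.6543

Derivation:
joint[0] = (0.0000, 0.0000)  (base)
link 0: phi[0] = 105 = 105 deg
  cos(105 deg) = -0.2588, sin(105 deg) = 0.9659
  joint[1] = (0.0000, 0.0000) + 1.7 * (-0.2588, 0.9659) = (0.0000 + -0.4400, 0.0000 + 1.6421) = (-0.4400, 1.6421)
link 1: phi[1] = 105 + -10 = 95 deg
  cos(95 deg) = -0.0872, sin(95 deg) = 0.9962
  joint[2] = (-0.4400, 1.6421) + 2 * (-0.0872, 0.9962) = (-0.4400 + -0.1743, 1.6421 + 1.9924) = (-0.6143, 3.6345)
link 2: phi[2] = 105 + -10 + 55 = 150 deg
  cos(150 deg) = -0.8660, sin(150 deg) = 0.5000
  joint[3] = (-0.6143, 3.6345) + 9.2 * (-0.8660, 0.5000) = (-0.6143 + -7.9674, 3.6345 + 4.6000) = (-8.5817, 8.2345)
link 3: phi[3] = 105 + -10 + 55 + 40 = 190 deg
  cos(190 deg) = -0.9848, sin(190 deg) = -0.1736
  joint[4] = (-8.5817, 8.2345) + 9.1 * (-0.9848, -0.1736) = (-8.5817 + -8.9618, 8.2345 + -1.5802) = (-17.5435, 6.6543)
End effector: (-17.5435, 6.6543)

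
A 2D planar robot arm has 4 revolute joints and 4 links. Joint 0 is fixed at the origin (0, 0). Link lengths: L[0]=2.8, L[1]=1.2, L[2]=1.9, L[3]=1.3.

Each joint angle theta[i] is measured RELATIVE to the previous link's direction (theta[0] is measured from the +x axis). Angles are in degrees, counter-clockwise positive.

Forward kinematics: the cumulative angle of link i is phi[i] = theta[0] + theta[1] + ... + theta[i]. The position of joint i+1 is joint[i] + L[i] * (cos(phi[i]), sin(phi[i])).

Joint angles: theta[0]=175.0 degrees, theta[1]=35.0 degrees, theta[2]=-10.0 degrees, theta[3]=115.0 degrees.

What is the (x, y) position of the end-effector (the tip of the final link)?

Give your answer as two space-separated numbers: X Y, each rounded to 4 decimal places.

Answer: -4.6948 -1.9250

Derivation:
joint[0] = (0.0000, 0.0000)  (base)
link 0: phi[0] = 175 = 175 deg
  cos(175 deg) = -0.9962, sin(175 deg) = 0.0872
  joint[1] = (0.0000, 0.0000) + 2.8 * (-0.9962, 0.0872) = (0.0000 + -2.7893, 0.0000 + 0.2440) = (-2.7893, 0.2440)
link 1: phi[1] = 175 + 35 = 210 deg
  cos(210 deg) = -0.8660, sin(210 deg) = -0.5000
  joint[2] = (-2.7893, 0.2440) + 1.2 * (-0.8660, -0.5000) = (-2.7893 + -1.0392, 0.2440 + -0.6000) = (-3.8286, -0.3560)
link 2: phi[2] = 175 + 35 + -10 = 200 deg
  cos(200 deg) = -0.9397, sin(200 deg) = -0.3420
  joint[3] = (-3.8286, -0.3560) + 1.9 * (-0.9397, -0.3420) = (-3.8286 + -1.7854, -0.3560 + -0.6498) = (-5.6140, -1.0058)
link 3: phi[3] = 175 + 35 + -10 + 115 = 315 deg
  cos(315 deg) = 0.7071, sin(315 deg) = -0.7071
  joint[4] = (-5.6140, -1.0058) + 1.3 * (0.7071, -0.7071) = (-5.6140 + 0.9192, -1.0058 + -0.9192) = (-4.6948, -1.9250)
End effector: (-4.6948, -1.9250)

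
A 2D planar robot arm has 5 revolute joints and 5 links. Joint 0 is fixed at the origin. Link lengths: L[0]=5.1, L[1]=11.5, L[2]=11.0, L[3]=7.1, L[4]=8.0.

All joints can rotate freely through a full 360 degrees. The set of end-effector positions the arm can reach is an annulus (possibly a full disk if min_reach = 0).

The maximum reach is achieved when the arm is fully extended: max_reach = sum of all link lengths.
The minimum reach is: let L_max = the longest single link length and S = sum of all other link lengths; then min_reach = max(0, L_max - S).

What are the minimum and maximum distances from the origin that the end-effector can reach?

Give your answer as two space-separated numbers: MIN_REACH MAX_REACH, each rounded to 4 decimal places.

Answer: 0.0000 42.7000

Derivation:
Link lengths: [5.1, 11.5, 11.0, 7.1, 8.0]
max_reach = 5.1 + 11.5 + 11 + 7.1 + 8 = 42.7
L_max = max([5.1, 11.5, 11.0, 7.1, 8.0]) = 11.5
S (sum of others) = 42.7 - 11.5 = 31.2
min_reach = max(0, 11.5 - 31.2) = max(0, -19.7) = 0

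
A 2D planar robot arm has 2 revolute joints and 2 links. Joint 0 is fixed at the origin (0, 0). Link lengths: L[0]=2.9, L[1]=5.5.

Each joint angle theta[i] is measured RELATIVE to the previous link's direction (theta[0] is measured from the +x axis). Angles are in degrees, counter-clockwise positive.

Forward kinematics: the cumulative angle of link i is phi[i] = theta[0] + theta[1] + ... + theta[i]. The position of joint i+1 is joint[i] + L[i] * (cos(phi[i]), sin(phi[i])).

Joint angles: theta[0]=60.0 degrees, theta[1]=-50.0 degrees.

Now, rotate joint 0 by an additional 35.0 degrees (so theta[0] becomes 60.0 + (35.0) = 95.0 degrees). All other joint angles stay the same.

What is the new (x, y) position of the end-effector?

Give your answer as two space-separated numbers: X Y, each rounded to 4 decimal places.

Answer: 3.6363 6.7781

Derivation:
joint[0] = (0.0000, 0.0000)  (base)
link 0: phi[0] = 95 = 95 deg
  cos(95 deg) = -0.0872, sin(95 deg) = 0.9962
  joint[1] = (0.0000, 0.0000) + 2.9 * (-0.0872, 0.9962) = (0.0000 + -0.2528, 0.0000 + 2.8890) = (-0.2528, 2.8890)
link 1: phi[1] = 95 + -50 = 45 deg
  cos(45 deg) = 0.7071, sin(45 deg) = 0.7071
  joint[2] = (-0.2528, 2.8890) + 5.5 * (0.7071, 0.7071) = (-0.2528 + 3.8891, 2.8890 + 3.8891) = (3.6363, 6.7781)
End effector: (3.6363, 6.7781)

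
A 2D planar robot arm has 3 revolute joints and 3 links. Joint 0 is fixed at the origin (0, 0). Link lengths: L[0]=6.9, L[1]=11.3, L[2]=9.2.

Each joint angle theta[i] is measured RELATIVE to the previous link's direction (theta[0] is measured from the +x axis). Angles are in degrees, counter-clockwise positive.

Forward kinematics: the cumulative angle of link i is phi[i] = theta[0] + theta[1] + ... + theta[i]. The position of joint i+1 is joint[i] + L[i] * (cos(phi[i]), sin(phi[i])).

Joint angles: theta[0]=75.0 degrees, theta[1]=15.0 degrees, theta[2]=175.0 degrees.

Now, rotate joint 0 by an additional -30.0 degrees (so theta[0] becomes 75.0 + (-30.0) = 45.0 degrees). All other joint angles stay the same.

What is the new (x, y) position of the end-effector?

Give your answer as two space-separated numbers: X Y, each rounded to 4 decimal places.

joint[0] = (0.0000, 0.0000)  (base)
link 0: phi[0] = 45 = 45 deg
  cos(45 deg) = 0.7071, sin(45 deg) = 0.7071
  joint[1] = (0.0000, 0.0000) + 6.9 * (0.7071, 0.7071) = (0.0000 + 4.8790, 0.0000 + 4.8790) = (4.8790, 4.8790)
link 1: phi[1] = 45 + 15 = 60 deg
  cos(60 deg) = 0.5000, sin(60 deg) = 0.8660
  joint[2] = (4.8790, 4.8790) + 11.3 * (0.5000, 0.8660) = (4.8790 + 5.6500, 4.8790 + 9.7861) = (10.5290, 14.6651)
link 2: phi[2] = 45 + 15 + 175 = 235 deg
  cos(235 deg) = -0.5736, sin(235 deg) = -0.8192
  joint[3] = (10.5290, 14.6651) + 9.2 * (-0.5736, -0.8192) = (10.5290 + -5.2769, 14.6651 + -7.5362) = (5.2521, 7.1289)
End effector: (5.2521, 7.1289)

Answer: 5.2521 7.1289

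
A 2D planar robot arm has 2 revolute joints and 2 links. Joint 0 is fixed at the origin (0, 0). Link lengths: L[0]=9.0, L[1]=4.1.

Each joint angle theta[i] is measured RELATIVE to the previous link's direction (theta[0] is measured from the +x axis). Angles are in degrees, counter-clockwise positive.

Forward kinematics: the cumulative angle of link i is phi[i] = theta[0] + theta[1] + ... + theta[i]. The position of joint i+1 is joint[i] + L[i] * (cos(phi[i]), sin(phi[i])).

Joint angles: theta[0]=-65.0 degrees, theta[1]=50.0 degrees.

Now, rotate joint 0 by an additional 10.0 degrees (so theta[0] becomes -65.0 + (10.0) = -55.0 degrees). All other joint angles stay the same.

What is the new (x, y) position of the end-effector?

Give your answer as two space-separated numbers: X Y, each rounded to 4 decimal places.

joint[0] = (0.0000, 0.0000)  (base)
link 0: phi[0] = -55 = -55 deg
  cos(-55 deg) = 0.5736, sin(-55 deg) = -0.8192
  joint[1] = (0.0000, 0.0000) + 9 * (0.5736, -0.8192) = (0.0000 + 5.1622, 0.0000 + -7.3724) = (5.1622, -7.3724)
link 1: phi[1] = -55 + 50 = -5 deg
  cos(-5 deg) = 0.9962, sin(-5 deg) = -0.0872
  joint[2] = (5.1622, -7.3724) + 4.1 * (0.9962, -0.0872) = (5.1622 + 4.0844, -7.3724 + -0.3573) = (9.2466, -7.7297)
End effector: (9.2466, -7.7297)

Answer: 9.2466 -7.7297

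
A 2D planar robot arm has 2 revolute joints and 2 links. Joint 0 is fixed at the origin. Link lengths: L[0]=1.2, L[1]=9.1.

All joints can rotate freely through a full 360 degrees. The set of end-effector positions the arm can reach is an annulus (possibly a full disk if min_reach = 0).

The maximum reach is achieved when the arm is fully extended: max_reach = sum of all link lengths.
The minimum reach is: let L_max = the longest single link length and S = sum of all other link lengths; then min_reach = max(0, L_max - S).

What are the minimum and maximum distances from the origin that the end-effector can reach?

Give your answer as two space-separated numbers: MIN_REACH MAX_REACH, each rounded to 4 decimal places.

Answer: 7.9000 10.3000

Derivation:
Link lengths: [1.2, 9.1]
max_reach = 1.2 + 9.1 = 10.3
L_max = max([1.2, 9.1]) = 9.1
S (sum of others) = 10.3 - 9.1 = 1.2
min_reach = max(0, 9.1 - 1.2) = max(0, 7.9) = 7.9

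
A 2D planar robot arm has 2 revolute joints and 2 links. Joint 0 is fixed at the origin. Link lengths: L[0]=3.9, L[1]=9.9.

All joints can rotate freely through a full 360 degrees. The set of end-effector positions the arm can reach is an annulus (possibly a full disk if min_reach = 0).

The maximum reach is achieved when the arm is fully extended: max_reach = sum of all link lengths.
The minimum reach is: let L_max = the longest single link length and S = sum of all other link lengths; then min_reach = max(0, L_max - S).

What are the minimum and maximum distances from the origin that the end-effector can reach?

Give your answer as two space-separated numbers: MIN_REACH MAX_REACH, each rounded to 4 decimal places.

Link lengths: [3.9, 9.9]
max_reach = 3.9 + 9.9 = 13.8
L_max = max([3.9, 9.9]) = 9.9
S (sum of others) = 13.8 - 9.9 = 3.9
min_reach = max(0, 9.9 - 3.9) = max(0, 6) = 6

Answer: 6.0000 13.8000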